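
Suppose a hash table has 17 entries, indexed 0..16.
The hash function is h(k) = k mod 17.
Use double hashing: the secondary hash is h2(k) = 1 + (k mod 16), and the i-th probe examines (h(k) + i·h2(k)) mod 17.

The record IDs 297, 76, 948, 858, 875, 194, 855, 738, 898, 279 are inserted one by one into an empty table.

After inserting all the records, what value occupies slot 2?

858

297 hashes to 8; slot 8 is free → place at 8.
76 hashes to 8, h2=13; 8 taken → place at 4.
948 hashes to 13; slot 13 is free → place at 13.
858 hashes to 8, h2=11; 8 taken → place at 2.
875 hashes to 8, h2=12; 8 taken → place at 3.
194 hashes to 7; slot 7 is free → place at 7.
855 hashes to 5; slot 5 is free → place at 5.
738 hashes to 7, h2=3; 7 taken → place at 10.
898 hashes to 14; slot 14 is free → place at 14.
279 hashes to 7, h2=8; 7 taken → place at 15.
Table: [—, —, 858, 875, 76, 855, —, 194, 297, —, 738, —, —, 948, 898, 279, —]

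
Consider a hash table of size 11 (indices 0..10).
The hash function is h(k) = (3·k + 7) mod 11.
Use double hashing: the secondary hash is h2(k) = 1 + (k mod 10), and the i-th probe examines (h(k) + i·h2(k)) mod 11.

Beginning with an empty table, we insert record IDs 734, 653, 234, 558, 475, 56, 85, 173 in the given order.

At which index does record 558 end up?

Insert 734: h=9, slot 9 empty -> index 9.
Insert 653: h=8, slot 8 empty -> index 8.
Insert 234: h=5, slot 5 empty -> index 5.
Insert 558: h=9, h2=9, slot 9 occupied -> index 7.
Insert 475: h=2, slot 2 empty -> index 2.
Insert 56: h=10, slot 10 empty -> index 10.
Insert 85: h=9, h2=6, slot 9 occupied -> index 4.
Insert 173: h=9, h2=4, slots 9,2 occupied -> index 6.
Table: [-, -, 475, -, 85, 234, 173, 558, 653, 734, 56]

7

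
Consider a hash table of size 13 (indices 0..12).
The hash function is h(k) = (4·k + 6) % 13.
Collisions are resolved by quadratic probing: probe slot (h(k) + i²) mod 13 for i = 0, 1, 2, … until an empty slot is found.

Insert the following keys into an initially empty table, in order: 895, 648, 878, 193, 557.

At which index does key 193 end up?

2

895 hashes to 11; slot 11 is free → place at 11.
648 hashes to 11; 11 taken → place at 12.
878 hashes to 8; slot 8 is free → place at 8.
193 hashes to 11; 11,12 taken → place at 2.
557 hashes to 11; 11,12,2 taken → place at 7.
Table: [., ., 193, ., ., ., ., 557, 878, ., ., 895, 648]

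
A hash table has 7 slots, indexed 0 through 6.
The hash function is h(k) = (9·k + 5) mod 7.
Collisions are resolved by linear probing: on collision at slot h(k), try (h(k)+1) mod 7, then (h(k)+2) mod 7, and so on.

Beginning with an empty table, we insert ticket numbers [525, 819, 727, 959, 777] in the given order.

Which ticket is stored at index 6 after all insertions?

525 hashes to 5; slot 5 is free -> place at 5.
819 hashes to 5; 5 taken -> place at 6.
727 hashes to 3; slot 3 is free -> place at 3.
959 hashes to 5; 5,6 taken -> place at 0.
777 hashes to 5; 5,6,0 taken -> place at 1.
Table: [959, 777, ., 727, ., 525, 819]

819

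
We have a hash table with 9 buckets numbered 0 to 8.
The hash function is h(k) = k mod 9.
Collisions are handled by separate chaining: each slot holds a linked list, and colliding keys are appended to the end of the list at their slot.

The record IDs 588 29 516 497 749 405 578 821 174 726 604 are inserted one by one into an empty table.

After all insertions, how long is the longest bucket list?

5

Insert 588: h=3, bucket 3 empty -> new chain.
Insert 29: h=2, bucket 2 empty -> new chain.
Insert 516: h=3, bucket 3 nonempty -> append to chain.
Insert 497: h=2, bucket 2 nonempty -> append to chain.
Insert 749: h=2, bucket 2 nonempty -> append to chain.
Insert 405: h=0, bucket 0 empty -> new chain.
Insert 578: h=2, bucket 2 nonempty -> append to chain.
Insert 821: h=2, bucket 2 nonempty -> append to chain.
Insert 174: h=3, bucket 3 nonempty -> append to chain.
Insert 726: h=6, bucket 6 empty -> new chain.
Insert 604: h=1, bucket 1 empty -> new chain.
Final buckets:
0: 405
1: 604
2: 29 -> 497 -> 749 -> 578 -> 821
3: 588 -> 516 -> 174
4: _
5: _
6: 726
7: _
8: _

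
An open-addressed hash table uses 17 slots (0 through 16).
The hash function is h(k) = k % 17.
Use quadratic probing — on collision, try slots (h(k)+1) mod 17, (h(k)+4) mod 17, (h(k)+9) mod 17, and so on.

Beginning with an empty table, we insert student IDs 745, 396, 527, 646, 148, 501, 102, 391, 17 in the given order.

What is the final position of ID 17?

16

745: h=14 → slot 14
396: h=5 → slot 5
527: h=0 → slot 0
646: h=0, probe 0,1 → slot 1
148: h=12 → slot 12
501: h=8 → slot 8
102: h=0, probe 0,1,4 → slot 4
391: h=0, probe 0,1,4,9 → slot 9
17: h=0, probe 0,1,4,9,16 → slot 16
Table: [527, 646, _, _, 102, 396, _, _, 501, 391, _, _, 148, _, 745, _, 17]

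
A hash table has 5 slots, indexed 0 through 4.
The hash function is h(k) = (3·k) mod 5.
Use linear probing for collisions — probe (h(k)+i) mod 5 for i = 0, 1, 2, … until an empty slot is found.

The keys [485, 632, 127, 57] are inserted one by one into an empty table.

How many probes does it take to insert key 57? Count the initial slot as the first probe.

485: h=0 -> slot 0
632: h=1 -> slot 1
127: h=1, probe 1,2 -> slot 2
57: h=1, probe 1,2,3 -> slot 3
Table: [485, 632, 127, 57, -]

3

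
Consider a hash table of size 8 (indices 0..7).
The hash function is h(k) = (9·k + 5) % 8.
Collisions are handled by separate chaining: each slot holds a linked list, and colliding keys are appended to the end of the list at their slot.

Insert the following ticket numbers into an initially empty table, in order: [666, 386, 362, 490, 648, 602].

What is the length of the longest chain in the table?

5

Insert 666: h=7, bucket 7 empty -> new chain.
Insert 386: h=7, bucket 7 nonempty -> append to chain.
Insert 362: h=7, bucket 7 nonempty -> append to chain.
Insert 490: h=7, bucket 7 nonempty -> append to chain.
Insert 648: h=5, bucket 5 empty -> new chain.
Insert 602: h=7, bucket 7 nonempty -> append to chain.
Final buckets:
0: ∅
1: ∅
2: ∅
3: ∅
4: ∅
5: 648
6: ∅
7: 666 -> 386 -> 362 -> 490 -> 602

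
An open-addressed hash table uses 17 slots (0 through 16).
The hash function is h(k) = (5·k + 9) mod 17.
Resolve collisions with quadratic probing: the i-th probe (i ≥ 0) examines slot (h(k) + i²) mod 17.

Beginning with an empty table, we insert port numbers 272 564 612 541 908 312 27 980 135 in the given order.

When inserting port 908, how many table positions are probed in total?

3

272: h=9 => slot 9
564: h=7 => slot 7
612: h=9, probe 9,10 => slot 10
541: h=11 => slot 11
908: h=10, probe 10,11,14 => slot 14
312: h=5 => slot 5
27: h=8 => slot 8
980: h=13 => slot 13
135: h=4 => slot 4
Table: [∅, ∅, ∅, ∅, 135, 312, ∅, 564, 27, 272, 612, 541, ∅, 980, 908, ∅, ∅]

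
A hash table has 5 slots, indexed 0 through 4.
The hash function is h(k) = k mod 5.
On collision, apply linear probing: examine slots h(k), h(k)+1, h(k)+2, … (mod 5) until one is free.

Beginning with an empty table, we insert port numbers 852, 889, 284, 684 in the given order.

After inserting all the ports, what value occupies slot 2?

852

852: h=2 -> slot 2
889: h=4 -> slot 4
284: h=4, probe 4,0 -> slot 0
684: h=4, probe 4,0,1 -> slot 1
Table: [284, 684, 852, -, 889]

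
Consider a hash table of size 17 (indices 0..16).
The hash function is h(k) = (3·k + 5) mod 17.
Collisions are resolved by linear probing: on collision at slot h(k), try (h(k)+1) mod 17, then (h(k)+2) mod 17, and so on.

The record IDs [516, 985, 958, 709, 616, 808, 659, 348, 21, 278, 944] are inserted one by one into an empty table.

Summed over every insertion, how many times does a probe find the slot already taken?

Insert 516: h=6, slot 6 empty => index 6.
Insert 985: h=2, slot 2 empty => index 2.
Insert 958: h=6, slot 6 occupied => index 7.
Insert 709: h=7, slot 7 occupied => index 8.
Insert 616: h=0, slot 0 empty => index 0.
Insert 808: h=15, slot 15 empty => index 15.
Insert 659: h=10, slot 10 empty => index 10.
Insert 348: h=12, slot 12 empty => index 12.
Insert 21: h=0, slot 0 occupied => index 1.
Insert 278: h=6, slots 6,7,8 occupied => index 9.
Insert 944: h=15, slot 15 occupied => index 16.
Table: [616, 21, 985, -, -, -, 516, 958, 709, 278, 659, -, 348, -, -, 808, 944]

7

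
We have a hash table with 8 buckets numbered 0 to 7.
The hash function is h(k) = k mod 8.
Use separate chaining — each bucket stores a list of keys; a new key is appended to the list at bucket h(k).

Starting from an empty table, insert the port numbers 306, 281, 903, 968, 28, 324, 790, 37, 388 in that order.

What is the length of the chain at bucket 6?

1

306 -> bucket 2
281 -> bucket 1
903 -> bucket 7
968 -> bucket 0
28 -> bucket 4
324 -> bucket 4 (collision)
790 -> bucket 6
37 -> bucket 5
388 -> bucket 4 (collision)
Final buckets:
0: 968
1: 281
2: 306
3: -
4: 28 -> 324 -> 388
5: 37
6: 790
7: 903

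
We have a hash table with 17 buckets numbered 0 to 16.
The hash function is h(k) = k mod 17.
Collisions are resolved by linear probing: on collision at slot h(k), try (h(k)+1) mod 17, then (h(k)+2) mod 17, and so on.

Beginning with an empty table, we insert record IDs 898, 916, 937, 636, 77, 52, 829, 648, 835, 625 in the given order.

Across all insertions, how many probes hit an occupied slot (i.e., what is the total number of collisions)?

6

898 hashes to 14; slot 14 is free → place at 14.
916 hashes to 15; slot 15 is free → place at 15.
937 hashes to 2; slot 2 is free → place at 2.
636 hashes to 7; slot 7 is free → place at 7.
77 hashes to 9; slot 9 is free → place at 9.
52 hashes to 1; slot 1 is free → place at 1.
829 hashes to 13; slot 13 is free → place at 13.
648 hashes to 2; 2 taken → place at 3.
835 hashes to 2; 2,3 taken → place at 4.
625 hashes to 13; 13,14,15 taken → place at 16.
Table: [∅, 52, 937, 648, 835, ∅, ∅, 636, ∅, 77, ∅, ∅, ∅, 829, 898, 916, 625]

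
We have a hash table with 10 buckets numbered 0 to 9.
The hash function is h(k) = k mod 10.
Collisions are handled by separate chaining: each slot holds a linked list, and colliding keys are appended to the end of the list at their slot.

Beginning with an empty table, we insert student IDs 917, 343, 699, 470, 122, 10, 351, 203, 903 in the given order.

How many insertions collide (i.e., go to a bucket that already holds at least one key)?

3

Insert 917: h=7, bucket 7 empty → new chain.
Insert 343: h=3, bucket 3 empty → new chain.
Insert 699: h=9, bucket 9 empty → new chain.
Insert 470: h=0, bucket 0 empty → new chain.
Insert 122: h=2, bucket 2 empty → new chain.
Insert 10: h=0, bucket 0 nonempty → append to chain.
Insert 351: h=1, bucket 1 empty → new chain.
Insert 203: h=3, bucket 3 nonempty → append to chain.
Insert 903: h=3, bucket 3 nonempty → append to chain.
Final buckets:
0: 470 -> 10
1: 351
2: 122
3: 343 -> 203 -> 903
4: _
5: _
6: _
7: 917
8: _
9: 699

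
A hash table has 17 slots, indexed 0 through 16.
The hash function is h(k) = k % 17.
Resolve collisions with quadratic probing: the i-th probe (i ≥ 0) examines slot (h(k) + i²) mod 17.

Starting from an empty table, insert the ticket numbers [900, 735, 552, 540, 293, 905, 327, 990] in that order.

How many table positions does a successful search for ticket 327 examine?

6

900 hashes to 16; slot 16 is free -> place at 16.
735 hashes to 4; slot 4 is free -> place at 4.
552 hashes to 8; slot 8 is free -> place at 8.
540 hashes to 13; slot 13 is free -> place at 13.
293 hashes to 4; 4 taken -> place at 5.
905 hashes to 4; 4,5,8,13 taken -> place at 3.
327 hashes to 4; 4,5,8,13,3 taken -> place at 12.
990 hashes to 4; 4,5,8,13,3,12 taken -> place at 6.
Table: [∅, ∅, ∅, 905, 735, 293, 990, ∅, 552, ∅, ∅, ∅, 327, 540, ∅, ∅, 900]
Lookup 327: h=4, probe 4,5,8,13,3,12 → found at 12.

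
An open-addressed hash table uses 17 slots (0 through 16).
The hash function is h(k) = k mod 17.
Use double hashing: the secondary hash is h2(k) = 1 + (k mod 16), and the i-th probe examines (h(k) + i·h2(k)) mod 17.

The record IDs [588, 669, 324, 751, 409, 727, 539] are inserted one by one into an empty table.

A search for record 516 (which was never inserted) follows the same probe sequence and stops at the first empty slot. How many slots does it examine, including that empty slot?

588: h=10 -> slot 10
669: h=6 -> slot 6
324: h=1 -> slot 1
751: h=3 -> slot 3
409: h=1, h2=10, probe 1,11 -> slot 11
727: h=13 -> slot 13
539: h=12 -> slot 12
Table: [—, 324, —, 751, —, —, 669, —, —, —, 588, 409, 539, 727, —, —, —]
Lookup 516: h=6, h2=5, probe 6,11,16 → slot 16 empty, not found.

3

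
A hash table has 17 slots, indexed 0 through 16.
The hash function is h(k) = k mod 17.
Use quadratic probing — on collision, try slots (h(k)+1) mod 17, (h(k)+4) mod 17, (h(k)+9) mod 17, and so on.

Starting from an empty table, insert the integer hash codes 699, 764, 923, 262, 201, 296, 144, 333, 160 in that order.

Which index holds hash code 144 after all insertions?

699: h=2 -> slot 2
764: h=16 -> slot 16
923: h=5 -> slot 5
262: h=7 -> slot 7
201: h=14 -> slot 14
296: h=7, probe 7,8 -> slot 8
144: h=8, probe 8,9 -> slot 9
333: h=10 -> slot 10
160: h=7, probe 7,8,11 -> slot 11
Table: [-, -, 699, -, -, 923, -, 262, 296, 144, 333, 160, -, -, 201, -, 764]

9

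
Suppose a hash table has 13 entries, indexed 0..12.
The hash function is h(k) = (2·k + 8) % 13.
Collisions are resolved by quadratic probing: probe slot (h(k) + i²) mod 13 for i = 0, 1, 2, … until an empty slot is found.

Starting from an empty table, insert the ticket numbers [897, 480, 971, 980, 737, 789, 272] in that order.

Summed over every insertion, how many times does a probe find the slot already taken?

897: h=8 → slot 8
480: h=6 → slot 6
971: h=0 → slot 0
980: h=5 → slot 5
737: h=0, probe 0,1 → slot 1
789: h=0, probe 0,1,4 → slot 4
272: h=6, probe 6,7 → slot 7
Table: [971, 737, -, -, 789, 980, 480, 272, 897, -, -, -, -]

4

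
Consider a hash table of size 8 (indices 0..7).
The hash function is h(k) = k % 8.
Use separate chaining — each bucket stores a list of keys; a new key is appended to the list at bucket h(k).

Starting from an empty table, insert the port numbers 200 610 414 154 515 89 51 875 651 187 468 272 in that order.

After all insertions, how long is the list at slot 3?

Insert 200: h=0, bucket 0 empty -> new chain.
Insert 610: h=2, bucket 2 empty -> new chain.
Insert 414: h=6, bucket 6 empty -> new chain.
Insert 154: h=2, bucket 2 nonempty -> append to chain.
Insert 515: h=3, bucket 3 empty -> new chain.
Insert 89: h=1, bucket 1 empty -> new chain.
Insert 51: h=3, bucket 3 nonempty -> append to chain.
Insert 875: h=3, bucket 3 nonempty -> append to chain.
Insert 651: h=3, bucket 3 nonempty -> append to chain.
Insert 187: h=3, bucket 3 nonempty -> append to chain.
Insert 468: h=4, bucket 4 empty -> new chain.
Insert 272: h=0, bucket 0 nonempty -> append to chain.
Final buckets:
0: 200 -> 272
1: 89
2: 610 -> 154
3: 515 -> 51 -> 875 -> 651 -> 187
4: 468
5: —
6: 414
7: —

5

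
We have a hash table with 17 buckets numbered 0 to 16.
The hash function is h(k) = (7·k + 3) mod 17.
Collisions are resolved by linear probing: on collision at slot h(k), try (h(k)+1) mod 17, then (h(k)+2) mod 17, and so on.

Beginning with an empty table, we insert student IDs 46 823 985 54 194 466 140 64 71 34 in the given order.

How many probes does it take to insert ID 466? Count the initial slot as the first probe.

4

46 hashes to 2; slot 2 is free -> place at 2.
823 hashes to 1; slot 1 is free -> place at 1.
985 hashes to 13; slot 13 is free -> place at 13.
54 hashes to 7; slot 7 is free -> place at 7.
194 hashes to 1; 1,2 taken -> place at 3.
466 hashes to 1; 1,2,3 taken -> place at 4.
140 hashes to 14; slot 14 is free -> place at 14.
64 hashes to 9; slot 9 is free -> place at 9.
71 hashes to 7; 7 taken -> place at 8.
34 hashes to 3; 3,4 taken -> place at 5.
Table: [-, 823, 46, 194, 466, 34, -, 54, 71, 64, -, -, -, 985, 140, -, -]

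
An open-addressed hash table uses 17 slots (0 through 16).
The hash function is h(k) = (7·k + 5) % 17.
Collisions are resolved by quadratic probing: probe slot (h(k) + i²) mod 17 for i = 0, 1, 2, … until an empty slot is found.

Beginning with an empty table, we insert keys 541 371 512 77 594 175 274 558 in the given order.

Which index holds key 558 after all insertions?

5

541 hashes to 1; slot 1 is free => place at 1.
371 hashes to 1; 1 taken => place at 2.
512 hashes to 2; 2 taken => place at 3.
77 hashes to 0; slot 0 is free => place at 0.
594 hashes to 15; slot 15 is free => place at 15.
175 hashes to 6; slot 6 is free => place at 6.
274 hashes to 2; 2,3,6 taken => place at 11.
558 hashes to 1; 1,2 taken => place at 5.
Table: [77, 541, 371, 512, ., 558, 175, ., ., ., ., 274, ., ., ., 594, .]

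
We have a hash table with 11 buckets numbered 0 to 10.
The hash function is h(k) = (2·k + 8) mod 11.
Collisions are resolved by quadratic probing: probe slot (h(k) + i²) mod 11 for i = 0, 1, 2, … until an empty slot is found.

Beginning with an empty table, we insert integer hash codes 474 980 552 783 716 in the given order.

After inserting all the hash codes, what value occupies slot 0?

Insert 474: h=10, slot 10 empty → index 10.
Insert 980: h=10, slot 10 occupied → index 0.
Insert 552: h=1, slot 1 empty → index 1.
Insert 783: h=1, slot 1 occupied → index 2.
Insert 716: h=10, slots 10,0 occupied → index 3.
Table: [980, 552, 783, 716, -, -, -, -, -, -, 474]

980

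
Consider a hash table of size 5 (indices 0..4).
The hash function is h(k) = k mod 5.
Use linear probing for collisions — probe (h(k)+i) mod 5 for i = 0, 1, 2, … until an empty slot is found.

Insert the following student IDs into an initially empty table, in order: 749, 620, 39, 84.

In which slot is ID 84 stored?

2

Insert 749: h=4, slot 4 empty => index 4.
Insert 620: h=0, slot 0 empty => index 0.
Insert 39: h=4, slots 4,0 occupied => index 1.
Insert 84: h=4, slots 4,0,1 occupied => index 2.
Table: [620, 39, 84, -, 749]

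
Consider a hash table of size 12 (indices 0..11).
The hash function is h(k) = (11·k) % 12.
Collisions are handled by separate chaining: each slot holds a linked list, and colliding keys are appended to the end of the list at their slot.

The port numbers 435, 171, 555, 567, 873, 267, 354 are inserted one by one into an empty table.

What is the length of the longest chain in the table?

435 -> bucket 9
171 -> bucket 9 (collision)
555 -> bucket 9 (collision)
567 -> bucket 9 (collision)
873 -> bucket 3
267 -> bucket 9 (collision)
354 -> bucket 6
Final buckets:
0: —
1: —
2: —
3: 873
4: —
5: —
6: 354
7: —
8: —
9: 435 -> 171 -> 555 -> 567 -> 267
10: —
11: —

5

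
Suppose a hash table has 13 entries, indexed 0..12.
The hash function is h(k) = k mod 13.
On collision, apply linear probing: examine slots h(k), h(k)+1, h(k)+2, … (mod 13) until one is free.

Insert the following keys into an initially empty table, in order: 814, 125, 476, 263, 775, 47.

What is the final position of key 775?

11

814: h=8 => slot 8
125: h=8, probe 8,9 => slot 9
476: h=8, probe 8,9,10 => slot 10
263: h=3 => slot 3
775: h=8, probe 8,9,10,11 => slot 11
47: h=8, probe 8,9,10,11,12 => slot 12
Table: [-, -, -, 263, -, -, -, -, 814, 125, 476, 775, 47]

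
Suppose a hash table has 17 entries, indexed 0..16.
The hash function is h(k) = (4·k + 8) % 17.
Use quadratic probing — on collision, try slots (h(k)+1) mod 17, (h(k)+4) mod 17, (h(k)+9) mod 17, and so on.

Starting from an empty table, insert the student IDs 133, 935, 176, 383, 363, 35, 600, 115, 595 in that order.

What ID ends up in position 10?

383

133 hashes to 13; slot 13 is free => place at 13.
935 hashes to 8; slot 8 is free => place at 8.
176 hashes to 15; slot 15 is free => place at 15.
383 hashes to 10; slot 10 is free => place at 10.
363 hashes to 15; 15 taken => place at 16.
35 hashes to 12; slot 12 is free => place at 12.
600 hashes to 11; slot 11 is free => place at 11.
115 hashes to 9; slot 9 is free => place at 9.
595 hashes to 8; 8,9,12 taken => place at 0.
Table: [595, _, _, _, _, _, _, _, 935, 115, 383, 600, 35, 133, _, 176, 363]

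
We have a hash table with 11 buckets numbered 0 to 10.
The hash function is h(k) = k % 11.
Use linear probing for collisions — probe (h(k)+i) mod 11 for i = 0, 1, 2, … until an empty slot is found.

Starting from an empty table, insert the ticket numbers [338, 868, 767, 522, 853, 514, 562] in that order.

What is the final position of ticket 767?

338 hashes to 8; slot 8 is free → place at 8.
868 hashes to 10; slot 10 is free → place at 10.
767 hashes to 8; 8 taken → place at 9.
522 hashes to 5; slot 5 is free → place at 5.
853 hashes to 6; slot 6 is free → place at 6.
514 hashes to 8; 8,9,10 taken → place at 0.
562 hashes to 1; slot 1 is free → place at 1.
Table: [514, 562, —, —, —, 522, 853, —, 338, 767, 868]

9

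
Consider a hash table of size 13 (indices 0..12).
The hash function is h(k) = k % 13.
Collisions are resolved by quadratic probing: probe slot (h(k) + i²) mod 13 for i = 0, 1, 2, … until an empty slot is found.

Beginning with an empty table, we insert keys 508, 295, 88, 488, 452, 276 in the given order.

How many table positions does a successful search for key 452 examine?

2

Insert 508: h=1, slot 1 empty => index 1.
Insert 295: h=9, slot 9 empty => index 9.
Insert 88: h=10, slot 10 empty => index 10.
Insert 488: h=7, slot 7 empty => index 7.
Insert 452: h=10, slot 10 occupied => index 11.
Insert 276: h=3, slot 3 empty => index 3.
Table: [∅, 508, ∅, 276, ∅, ∅, ∅, 488, ∅, 295, 88, 452, ∅]
Lookup 452: h=10, probe 10,11 → found at 11.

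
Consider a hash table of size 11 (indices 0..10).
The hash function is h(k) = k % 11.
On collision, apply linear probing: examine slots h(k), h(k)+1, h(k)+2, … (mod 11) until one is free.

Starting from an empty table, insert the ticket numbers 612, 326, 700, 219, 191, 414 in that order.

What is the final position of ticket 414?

0

612 hashes to 7; slot 7 is free → place at 7.
326 hashes to 7; 7 taken → place at 8.
700 hashes to 7; 7,8 taken → place at 9.
219 hashes to 10; slot 10 is free → place at 10.
191 hashes to 4; slot 4 is free → place at 4.
414 hashes to 7; 7,8,9,10 taken → place at 0.
Table: [414, ., ., ., 191, ., ., 612, 326, 700, 219]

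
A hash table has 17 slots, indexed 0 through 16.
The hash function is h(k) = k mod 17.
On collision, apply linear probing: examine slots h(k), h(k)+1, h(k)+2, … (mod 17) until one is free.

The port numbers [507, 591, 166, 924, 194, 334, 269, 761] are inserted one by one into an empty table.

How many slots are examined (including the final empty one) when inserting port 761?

Insert 507: h=14, slot 14 empty => index 14.
Insert 591: h=13, slot 13 empty => index 13.
Insert 166: h=13, slots 13,14 occupied => index 15.
Insert 924: h=6, slot 6 empty => index 6.
Insert 194: h=7, slot 7 empty => index 7.
Insert 334: h=11, slot 11 empty => index 11.
Insert 269: h=14, slots 14,15 occupied => index 16.
Insert 761: h=13, slots 13,14,15,16 occupied => index 0.
Table: [761, -, -, -, -, -, 924, 194, -, -, -, 334, -, 591, 507, 166, 269]

5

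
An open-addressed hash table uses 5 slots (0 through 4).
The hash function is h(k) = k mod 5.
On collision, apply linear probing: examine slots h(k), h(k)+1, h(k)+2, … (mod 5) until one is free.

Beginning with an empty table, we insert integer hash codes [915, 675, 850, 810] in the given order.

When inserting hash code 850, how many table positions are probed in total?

915 hashes to 0; slot 0 is free -> place at 0.
675 hashes to 0; 0 taken -> place at 1.
850 hashes to 0; 0,1 taken -> place at 2.
810 hashes to 0; 0,1,2 taken -> place at 3.
Table: [915, 675, 850, 810, _]

3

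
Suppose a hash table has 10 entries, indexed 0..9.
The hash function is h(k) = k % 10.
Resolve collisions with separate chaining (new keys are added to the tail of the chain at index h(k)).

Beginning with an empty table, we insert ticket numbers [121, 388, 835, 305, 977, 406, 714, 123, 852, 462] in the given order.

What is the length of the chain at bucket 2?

2

Insert 121: h=1, bucket 1 empty → new chain.
Insert 388: h=8, bucket 8 empty → new chain.
Insert 835: h=5, bucket 5 empty → new chain.
Insert 305: h=5, bucket 5 nonempty → append to chain.
Insert 977: h=7, bucket 7 empty → new chain.
Insert 406: h=6, bucket 6 empty → new chain.
Insert 714: h=4, bucket 4 empty → new chain.
Insert 123: h=3, bucket 3 empty → new chain.
Insert 852: h=2, bucket 2 empty → new chain.
Insert 462: h=2, bucket 2 nonempty → append to chain.
Final buckets:
0: ∅
1: 121
2: 852 -> 462
3: 123
4: 714
5: 835 -> 305
6: 406
7: 977
8: 388
9: ∅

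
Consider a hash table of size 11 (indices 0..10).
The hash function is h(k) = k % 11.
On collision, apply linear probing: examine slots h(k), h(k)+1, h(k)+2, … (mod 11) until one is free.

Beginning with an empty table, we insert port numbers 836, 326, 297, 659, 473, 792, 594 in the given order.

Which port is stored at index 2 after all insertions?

473

836: h=0 -> slot 0
326: h=7 -> slot 7
297: h=0, probe 0,1 -> slot 1
659: h=10 -> slot 10
473: h=0, probe 0,1,2 -> slot 2
792: h=0, probe 0,1,2,3 -> slot 3
594: h=0, probe 0,1,2,3,4 -> slot 4
Table: [836, 297, 473, 792, 594, _, _, 326, _, _, 659]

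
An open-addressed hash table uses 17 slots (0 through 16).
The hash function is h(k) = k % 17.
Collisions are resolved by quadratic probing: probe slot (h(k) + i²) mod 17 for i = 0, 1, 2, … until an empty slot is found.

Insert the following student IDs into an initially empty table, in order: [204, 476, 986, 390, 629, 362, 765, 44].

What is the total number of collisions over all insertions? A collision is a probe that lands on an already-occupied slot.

204 hashes to 0; slot 0 is free → place at 0.
476 hashes to 0; 0 taken → place at 1.
986 hashes to 0; 0,1 taken → place at 4.
390 hashes to 16; slot 16 is free → place at 16.
629 hashes to 0; 0,1,4 taken → place at 9.
362 hashes to 5; slot 5 is free → place at 5.
765 hashes to 0; 0,1,4,9,16 taken → place at 8.
44 hashes to 10; slot 10 is free → place at 10.
Table: [204, 476, —, —, 986, 362, —, —, 765, 629, 44, —, —, —, —, —, 390]

11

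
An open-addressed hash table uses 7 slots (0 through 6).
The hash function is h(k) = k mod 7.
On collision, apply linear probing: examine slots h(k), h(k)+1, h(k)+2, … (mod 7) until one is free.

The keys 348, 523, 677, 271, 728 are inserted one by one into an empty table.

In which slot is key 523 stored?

6

348: h=5 → slot 5
523: h=5, probe 5,6 → slot 6
677: h=5, probe 5,6,0 → slot 0
271: h=5, probe 5,6,0,1 → slot 1
728: h=0, probe 0,1,2 → slot 2
Table: [677, 271, 728, -, -, 348, 523]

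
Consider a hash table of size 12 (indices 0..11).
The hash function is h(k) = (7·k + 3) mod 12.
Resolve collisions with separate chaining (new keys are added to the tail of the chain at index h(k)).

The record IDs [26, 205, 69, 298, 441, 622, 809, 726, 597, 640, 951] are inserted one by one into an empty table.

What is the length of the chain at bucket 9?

Insert 26: h=5, bucket 5 empty → new chain.
Insert 205: h=10, bucket 10 empty → new chain.
Insert 69: h=6, bucket 6 empty → new chain.
Insert 298: h=1, bucket 1 empty → new chain.
Insert 441: h=6, bucket 6 nonempty → append to chain.
Insert 622: h=1, bucket 1 nonempty → append to chain.
Insert 809: h=2, bucket 2 empty → new chain.
Insert 726: h=9, bucket 9 empty → new chain.
Insert 597: h=6, bucket 6 nonempty → append to chain.
Insert 640: h=7, bucket 7 empty → new chain.
Insert 951: h=0, bucket 0 empty → new chain.
Final buckets:
0: 951
1: 298 -> 622
2: 809
3: —
4: —
5: 26
6: 69 -> 441 -> 597
7: 640
8: —
9: 726
10: 205
11: —

1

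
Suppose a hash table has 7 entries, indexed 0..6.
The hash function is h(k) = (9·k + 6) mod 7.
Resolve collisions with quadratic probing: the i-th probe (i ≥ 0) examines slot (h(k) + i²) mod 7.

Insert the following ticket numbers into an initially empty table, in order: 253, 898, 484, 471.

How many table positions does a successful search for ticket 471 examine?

253: h=1 => slot 1
898: h=3 => slot 3
484: h=1, probe 1,2 => slot 2
471: h=3, probe 3,4 => slot 4
Table: [—, 253, 484, 898, 471, —, —]
Lookup 471: h=3, probe 3,4 → found at 4.

2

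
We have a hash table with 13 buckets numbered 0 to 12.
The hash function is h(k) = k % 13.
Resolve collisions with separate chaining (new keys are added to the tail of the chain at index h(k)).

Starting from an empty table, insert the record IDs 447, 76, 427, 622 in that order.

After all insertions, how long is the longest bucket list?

447 → bucket 5
76 → bucket 11
427 → bucket 11 (collision)
622 → bucket 11 (collision)
Final buckets:
0: .
1: .
2: .
3: .
4: .
5: 447
6: .
7: .
8: .
9: .
10: .
11: 76 -> 427 -> 622
12: .

3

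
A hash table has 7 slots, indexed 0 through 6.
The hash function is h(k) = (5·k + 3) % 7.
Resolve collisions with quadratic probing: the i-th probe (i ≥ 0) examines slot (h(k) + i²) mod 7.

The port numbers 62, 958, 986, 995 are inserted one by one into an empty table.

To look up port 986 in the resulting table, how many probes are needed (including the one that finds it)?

62 hashes to 5; slot 5 is free => place at 5.
958 hashes to 5; 5 taken => place at 6.
986 hashes to 5; 5,6 taken => place at 2.
995 hashes to 1; slot 1 is free => place at 1.
Table: [., 995, 986, ., ., 62, 958]
Lookup 986: h=5, probe 5,6,2 → found at 2.

3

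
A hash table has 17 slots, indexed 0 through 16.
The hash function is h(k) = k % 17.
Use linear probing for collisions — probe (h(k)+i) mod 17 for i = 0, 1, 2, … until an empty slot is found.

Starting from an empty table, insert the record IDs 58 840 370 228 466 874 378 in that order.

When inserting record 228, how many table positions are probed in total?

58 hashes to 7; slot 7 is free -> place at 7.
840 hashes to 7; 7 taken -> place at 8.
370 hashes to 13; slot 13 is free -> place at 13.
228 hashes to 7; 7,8 taken -> place at 9.
466 hashes to 7; 7,8,9 taken -> place at 10.
874 hashes to 7; 7,8,9,10 taken -> place at 11.
378 hashes to 4; slot 4 is free -> place at 4.
Table: [_, _, _, _, 378, _, _, 58, 840, 228, 466, 874, _, 370, _, _, _]

3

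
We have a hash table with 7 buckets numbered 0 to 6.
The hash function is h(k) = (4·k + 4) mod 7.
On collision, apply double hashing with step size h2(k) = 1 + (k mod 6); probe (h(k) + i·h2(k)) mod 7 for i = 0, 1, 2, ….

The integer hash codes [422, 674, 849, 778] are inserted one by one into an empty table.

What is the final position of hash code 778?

6

422: h=5 -> slot 5
674: h=5, h2=3, probe 5,1 -> slot 1
849: h=5, h2=4, probe 5,2 -> slot 2
778: h=1, h2=5, probe 1,6 -> slot 6
Table: [—, 674, 849, —, —, 422, 778]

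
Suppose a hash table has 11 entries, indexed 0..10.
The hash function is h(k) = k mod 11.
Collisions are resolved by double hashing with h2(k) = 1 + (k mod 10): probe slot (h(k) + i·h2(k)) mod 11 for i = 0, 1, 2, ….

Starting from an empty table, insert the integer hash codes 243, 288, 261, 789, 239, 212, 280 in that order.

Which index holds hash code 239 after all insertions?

Insert 243: h=1, slot 1 empty -> index 1.
Insert 288: h=2, slot 2 empty -> index 2.
Insert 261: h=8, slot 8 empty -> index 8.
Insert 789: h=8, h2=10, slot 8 occupied -> index 7.
Insert 239: h=8, h2=10, slots 8,7 occupied -> index 6.
Insert 212: h=3, slot 3 empty -> index 3.
Insert 280: h=5, slot 5 empty -> index 5.
Table: [-, 243, 288, 212, -, 280, 239, 789, 261, -, -]

6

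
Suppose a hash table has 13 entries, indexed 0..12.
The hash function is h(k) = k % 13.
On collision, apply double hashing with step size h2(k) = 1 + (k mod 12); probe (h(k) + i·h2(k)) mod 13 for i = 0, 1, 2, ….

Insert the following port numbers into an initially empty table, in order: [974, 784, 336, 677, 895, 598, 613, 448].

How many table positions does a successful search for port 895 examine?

2

974: h=12 -> slot 12
784: h=4 -> slot 4
336: h=11 -> slot 11
677: h=1 -> slot 1
895: h=11, h2=8, probe 11,6 -> slot 6
598: h=0 -> slot 0
613: h=2 -> slot 2
448: h=6, h2=5, probe 6,11,3 -> slot 3
Table: [598, 677, 613, 448, 784, _, 895, _, _, _, _, 336, 974]
Lookup 895: h=11, h2=8, probe 11,6 → found at 6.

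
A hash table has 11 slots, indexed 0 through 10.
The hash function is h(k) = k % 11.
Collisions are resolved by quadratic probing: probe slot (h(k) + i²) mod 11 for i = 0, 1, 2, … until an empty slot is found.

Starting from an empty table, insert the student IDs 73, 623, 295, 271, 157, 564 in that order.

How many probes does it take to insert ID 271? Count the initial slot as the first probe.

3

73 hashes to 7; slot 7 is free → place at 7.
623 hashes to 7; 7 taken → place at 8.
295 hashes to 9; slot 9 is free → place at 9.
271 hashes to 7; 7,8 taken → place at 0.
157 hashes to 3; slot 3 is free → place at 3.
564 hashes to 3; 3 taken → place at 4.
Table: [271, ., ., 157, 564, ., ., 73, 623, 295, .]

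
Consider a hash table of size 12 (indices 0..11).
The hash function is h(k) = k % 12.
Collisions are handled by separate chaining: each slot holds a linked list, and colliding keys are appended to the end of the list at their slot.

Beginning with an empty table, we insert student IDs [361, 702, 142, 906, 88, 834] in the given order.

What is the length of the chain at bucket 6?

3

Insert 361: h=1, bucket 1 empty -> new chain.
Insert 702: h=6, bucket 6 empty -> new chain.
Insert 142: h=10, bucket 10 empty -> new chain.
Insert 906: h=6, bucket 6 nonempty -> append to chain.
Insert 88: h=4, bucket 4 empty -> new chain.
Insert 834: h=6, bucket 6 nonempty -> append to chain.
Final buckets:
0: _
1: 361
2: _
3: _
4: 88
5: _
6: 702 -> 906 -> 834
7: _
8: _
9: _
10: 142
11: _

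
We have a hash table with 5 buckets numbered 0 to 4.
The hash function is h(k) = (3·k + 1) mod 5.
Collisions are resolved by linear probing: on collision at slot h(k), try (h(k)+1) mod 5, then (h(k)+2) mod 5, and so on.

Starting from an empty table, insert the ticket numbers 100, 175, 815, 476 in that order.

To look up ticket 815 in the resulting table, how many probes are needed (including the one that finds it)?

3

100: h=1 => slot 1
175: h=1, probe 1,2 => slot 2
815: h=1, probe 1,2,3 => slot 3
476: h=4 => slot 4
Table: [—, 100, 175, 815, 476]
Lookup 815: h=1, probe 1,2,3 → found at 3.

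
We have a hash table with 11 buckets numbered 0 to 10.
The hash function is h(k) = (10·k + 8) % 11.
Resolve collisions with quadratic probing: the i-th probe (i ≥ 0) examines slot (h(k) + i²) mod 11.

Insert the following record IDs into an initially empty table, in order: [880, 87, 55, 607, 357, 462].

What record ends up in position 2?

462

880 hashes to 8; slot 8 is free → place at 8.
87 hashes to 9; slot 9 is free → place at 9.
55 hashes to 8; 8,9 taken → place at 1.
607 hashes to 6; slot 6 is free → place at 6.
357 hashes to 3; slot 3 is free → place at 3.
462 hashes to 8; 8,9,1,6 taken → place at 2.
Table: [∅, 55, 462, 357, ∅, ∅, 607, ∅, 880, 87, ∅]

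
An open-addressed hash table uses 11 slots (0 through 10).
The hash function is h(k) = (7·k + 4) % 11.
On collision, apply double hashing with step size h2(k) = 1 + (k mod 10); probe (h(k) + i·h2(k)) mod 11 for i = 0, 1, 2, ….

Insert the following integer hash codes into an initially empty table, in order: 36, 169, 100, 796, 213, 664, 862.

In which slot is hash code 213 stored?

Insert 36: h=3, slot 3 empty → index 3.
Insert 169: h=10, slot 10 empty → index 10.
Insert 100: h=0, slot 0 empty → index 0.
Insert 796: h=10, h2=7, slot 10 occupied → index 6.
Insert 213: h=10, h2=4, slots 10,3 occupied → index 7.
Insert 664: h=10, h2=5, slot 10 occupied → index 4.
Insert 862: h=10, h2=3, slot 10 occupied → index 2.
Table: [100, ., 862, 36, 664, ., 796, 213, ., ., 169]

7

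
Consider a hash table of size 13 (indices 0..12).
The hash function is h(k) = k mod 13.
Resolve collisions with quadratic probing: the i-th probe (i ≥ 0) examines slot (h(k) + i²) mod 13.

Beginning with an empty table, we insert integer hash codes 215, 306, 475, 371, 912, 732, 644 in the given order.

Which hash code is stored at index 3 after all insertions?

215 hashes to 7; slot 7 is free → place at 7.
306 hashes to 7; 7 taken → place at 8.
475 hashes to 7; 7,8 taken → place at 11.
371 hashes to 7; 7,8,11 taken → place at 3.
912 hashes to 2; slot 2 is free → place at 2.
732 hashes to 4; slot 4 is free → place at 4.
644 hashes to 7; 7,8,11,3 taken → place at 10.
Table: [., ., 912, 371, 732, ., ., 215, 306, ., 644, 475, .]

371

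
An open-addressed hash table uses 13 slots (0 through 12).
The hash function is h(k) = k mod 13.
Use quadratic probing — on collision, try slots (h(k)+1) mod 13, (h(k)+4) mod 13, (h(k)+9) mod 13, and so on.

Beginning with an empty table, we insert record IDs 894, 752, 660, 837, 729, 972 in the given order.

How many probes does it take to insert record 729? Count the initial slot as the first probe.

Insert 894: h=10, slot 10 empty → index 10.
Insert 752: h=11, slot 11 empty → index 11.
Insert 660: h=10, slots 10,11 occupied → index 1.
Insert 837: h=5, slot 5 empty → index 5.
Insert 729: h=1, slot 1 occupied → index 2.
Insert 972: h=10, slots 10,11,1 occupied → index 6.
Table: [-, 660, 729, -, -, 837, 972, -, -, -, 894, 752, -]

2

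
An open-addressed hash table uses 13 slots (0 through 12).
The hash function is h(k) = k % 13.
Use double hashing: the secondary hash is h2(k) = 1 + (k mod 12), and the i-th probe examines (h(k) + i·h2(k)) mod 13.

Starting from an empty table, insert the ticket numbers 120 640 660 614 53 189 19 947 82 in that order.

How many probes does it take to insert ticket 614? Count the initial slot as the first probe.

2

120 hashes to 3; slot 3 is free → place at 3.
640 hashes to 3, h2=5; 3 taken → place at 8.
660 hashes to 10; slot 10 is free → place at 10.
614 hashes to 3, h2=3; 3 taken → place at 6.
53 hashes to 1; slot 1 is free → place at 1.
189 hashes to 7; slot 7 is free → place at 7.
19 hashes to 6, h2=8; 6,1 taken → place at 9.
947 hashes to 11; slot 11 is free → place at 11.
82 hashes to 4; slot 4 is free → place at 4.
Table: [—, 53, —, 120, 82, —, 614, 189, 640, 19, 660, 947, —]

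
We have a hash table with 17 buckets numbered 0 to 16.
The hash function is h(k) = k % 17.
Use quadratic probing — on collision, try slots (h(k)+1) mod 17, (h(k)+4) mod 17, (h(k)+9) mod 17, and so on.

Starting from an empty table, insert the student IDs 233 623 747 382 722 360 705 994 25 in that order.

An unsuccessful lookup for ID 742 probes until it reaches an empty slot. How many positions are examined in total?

233: h=12 => slot 12
623: h=11 => slot 11
747: h=16 => slot 16
382: h=8 => slot 8
722: h=8, probe 8,9 => slot 9
360: h=3 => slot 3
705: h=8, probe 8,9,12,0 => slot 0
994: h=8, probe 8,9,12,0,7 => slot 7
25: h=8, probe 8,9,12,0,7,16,10 => slot 10
Table: [705, ∅, ∅, 360, ∅, ∅, ∅, 994, 382, 722, 25, 623, 233, ∅, ∅, ∅, 747]
Lookup 742: h=11, probe 11,12,15 → slot 15 empty, not found.

3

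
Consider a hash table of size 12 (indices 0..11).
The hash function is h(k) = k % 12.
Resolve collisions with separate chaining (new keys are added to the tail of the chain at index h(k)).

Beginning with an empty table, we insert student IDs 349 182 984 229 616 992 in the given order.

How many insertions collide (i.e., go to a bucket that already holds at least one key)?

1

Insert 349: h=1, bucket 1 empty → new chain.
Insert 182: h=2, bucket 2 empty → new chain.
Insert 984: h=0, bucket 0 empty → new chain.
Insert 229: h=1, bucket 1 nonempty → append to chain.
Insert 616: h=4, bucket 4 empty → new chain.
Insert 992: h=8, bucket 8 empty → new chain.
Final buckets:
0: 984
1: 349 -> 229
2: 182
3: _
4: 616
5: _
6: _
7: _
8: 992
9: _
10: _
11: _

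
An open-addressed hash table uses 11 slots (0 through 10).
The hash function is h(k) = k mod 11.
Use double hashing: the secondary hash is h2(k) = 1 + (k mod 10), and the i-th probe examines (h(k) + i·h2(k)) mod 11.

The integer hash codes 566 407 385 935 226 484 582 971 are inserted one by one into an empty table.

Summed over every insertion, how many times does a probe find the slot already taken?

566: h=5 → slot 5
407: h=0 → slot 0
385: h=0, h2=6, probe 0,6 → slot 6
935: h=0, h2=6, probe 0,6,1 → slot 1
226: h=6, h2=7, probe 6,2 → slot 2
484: h=0, h2=5, probe 0,5,10 → slot 10
582: h=10, h2=3, probe 10,2,5,8 → slot 8
971: h=3 → slot 3
Table: [407, 935, 226, 971, ., 566, 385, ., 582, ., 484]

9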